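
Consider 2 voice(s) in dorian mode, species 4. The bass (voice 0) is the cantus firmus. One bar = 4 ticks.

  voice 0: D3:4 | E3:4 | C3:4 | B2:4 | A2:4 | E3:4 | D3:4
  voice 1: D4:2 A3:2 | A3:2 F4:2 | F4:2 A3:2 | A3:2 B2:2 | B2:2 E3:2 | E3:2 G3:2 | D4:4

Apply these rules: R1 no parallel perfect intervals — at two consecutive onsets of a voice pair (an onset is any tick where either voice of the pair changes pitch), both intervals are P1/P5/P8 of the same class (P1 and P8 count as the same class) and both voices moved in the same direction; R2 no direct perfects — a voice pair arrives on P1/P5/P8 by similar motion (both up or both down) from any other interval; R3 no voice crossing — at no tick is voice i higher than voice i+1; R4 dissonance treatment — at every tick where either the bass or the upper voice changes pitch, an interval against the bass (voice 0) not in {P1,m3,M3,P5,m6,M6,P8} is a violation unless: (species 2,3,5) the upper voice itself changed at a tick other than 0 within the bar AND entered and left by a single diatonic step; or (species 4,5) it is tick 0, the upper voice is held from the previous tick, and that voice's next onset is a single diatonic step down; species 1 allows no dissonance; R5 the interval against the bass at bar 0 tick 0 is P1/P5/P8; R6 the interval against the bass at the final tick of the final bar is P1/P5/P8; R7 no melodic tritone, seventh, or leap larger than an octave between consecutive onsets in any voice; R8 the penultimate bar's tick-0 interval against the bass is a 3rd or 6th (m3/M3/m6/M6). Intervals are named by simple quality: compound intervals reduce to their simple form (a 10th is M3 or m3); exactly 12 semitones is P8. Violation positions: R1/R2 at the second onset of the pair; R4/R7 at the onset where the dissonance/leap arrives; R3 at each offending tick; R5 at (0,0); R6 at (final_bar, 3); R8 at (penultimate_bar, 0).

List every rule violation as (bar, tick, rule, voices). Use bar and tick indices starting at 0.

(1, 0, R4, (0, 1))
(1, 2, R4, (0, 1))
(2, 0, R4, (0, 1))
(3, 0, R4, (0, 1))
(3, 2, R7, (1,))
(4, 0, R4, (0, 1))
(5, 0, R8, (0, 1))

bar 0: v0=D3 v1=D4 downbeat P8
bar 1: v0=E3 v1=A3 downbeat P4
bar 2: v0=C3 v1=F4 downbeat P4
bar 3: v0=B2 v1=A3 downbeat m7
bar 4: v0=A2 v1=B2 downbeat M2
bar 5: v0=E3 v1=E3 downbeat P1
bar 6: v0=D3 v1=D4 downbeat P8
  -> R4 @ bar 1 tick 0 v(0, 1): E3/A3 P4 untreated
  -> R4 @ bar 1 tick 2 v(0, 1): E3/F4 m2 untreated
  -> R4 @ bar 2 tick 0 v(0, 1): C3/F4 P4 untreated
  -> R4 @ bar 3 tick 0 v(0, 1): B2/A3 m7 untreated
  -> R7 @ bar 3 tick 2 v(1,): A3->B2 leap 10st
  -> R4 @ bar 4 tick 0 v(0, 1): A2/B2 M2 untreated
  -> R8 @ bar 5 tick 0 v(0, 1): penult P1 not 3rd/6th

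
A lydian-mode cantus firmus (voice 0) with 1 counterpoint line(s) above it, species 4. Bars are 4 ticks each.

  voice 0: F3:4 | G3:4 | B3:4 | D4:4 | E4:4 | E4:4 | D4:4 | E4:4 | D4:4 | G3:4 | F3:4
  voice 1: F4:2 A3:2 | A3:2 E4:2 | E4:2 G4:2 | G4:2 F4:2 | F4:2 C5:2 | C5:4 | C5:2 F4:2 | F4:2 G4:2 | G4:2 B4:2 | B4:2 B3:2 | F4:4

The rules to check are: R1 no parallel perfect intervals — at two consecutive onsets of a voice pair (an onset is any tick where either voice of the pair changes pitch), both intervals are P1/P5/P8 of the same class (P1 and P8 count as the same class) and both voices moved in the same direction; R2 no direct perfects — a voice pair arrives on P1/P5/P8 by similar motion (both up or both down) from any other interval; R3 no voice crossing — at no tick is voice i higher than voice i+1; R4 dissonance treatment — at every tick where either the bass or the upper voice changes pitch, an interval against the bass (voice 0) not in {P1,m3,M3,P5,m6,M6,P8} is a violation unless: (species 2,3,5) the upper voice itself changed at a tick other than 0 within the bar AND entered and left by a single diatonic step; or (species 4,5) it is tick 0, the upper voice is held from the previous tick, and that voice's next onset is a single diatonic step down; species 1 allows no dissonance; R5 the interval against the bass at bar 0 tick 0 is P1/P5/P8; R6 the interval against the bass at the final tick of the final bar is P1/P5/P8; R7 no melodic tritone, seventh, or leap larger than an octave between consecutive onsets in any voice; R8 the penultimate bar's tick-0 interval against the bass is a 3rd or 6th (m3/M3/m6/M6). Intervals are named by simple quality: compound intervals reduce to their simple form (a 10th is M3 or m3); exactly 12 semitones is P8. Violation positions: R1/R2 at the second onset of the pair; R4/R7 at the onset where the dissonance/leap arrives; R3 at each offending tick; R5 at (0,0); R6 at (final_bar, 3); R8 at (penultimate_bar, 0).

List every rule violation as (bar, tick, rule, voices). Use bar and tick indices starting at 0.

bar 0: v0=F3 v1=F4 downbeat P8
bar 1: v0=G3 v1=A3 downbeat M2
bar 2: v0=B3 v1=E4 downbeat P4
bar 3: v0=D4 v1=G4 downbeat P4
bar 4: v0=E4 v1=F4 downbeat m2
bar 5: v0=E4 v1=C5 downbeat m6
bar 6: v0=D4 v1=C5 downbeat m7
bar 7: v0=E4 v1=F4 downbeat m2
bar 8: v0=D4 v1=G4 downbeat P4
bar 9: v0=G3 v1=B4 downbeat M3
bar 10: v0=F3 v1=F4 downbeat P8
  -> R4 @ bar 1 tick 0 v(0, 1): G3/A3 M2 untreated
  -> R4 @ bar 2 tick 0 v(0, 1): B3/E4 P4 untreated
  -> R4 @ bar 4 tick 0 v(0, 1): E4/F4 m2 untreated
  -> R4 @ bar 6 tick 0 v(0, 1): D4/C5 m7 untreated
  -> R4 @ bar 7 tick 0 v(0, 1): E4/F4 m2 untreated
  -> R4 @ bar 8 tick 0 v(0, 1): D4/G4 P4 untreated
  -> R7 @ bar 10 tick 0 v(1,): B3->F4 leap 6st

(1, 0, R4, (0, 1))
(2, 0, R4, (0, 1))
(4, 0, R4, (0, 1))
(6, 0, R4, (0, 1))
(7, 0, R4, (0, 1))
(8, 0, R4, (0, 1))
(10, 0, R7, (1,))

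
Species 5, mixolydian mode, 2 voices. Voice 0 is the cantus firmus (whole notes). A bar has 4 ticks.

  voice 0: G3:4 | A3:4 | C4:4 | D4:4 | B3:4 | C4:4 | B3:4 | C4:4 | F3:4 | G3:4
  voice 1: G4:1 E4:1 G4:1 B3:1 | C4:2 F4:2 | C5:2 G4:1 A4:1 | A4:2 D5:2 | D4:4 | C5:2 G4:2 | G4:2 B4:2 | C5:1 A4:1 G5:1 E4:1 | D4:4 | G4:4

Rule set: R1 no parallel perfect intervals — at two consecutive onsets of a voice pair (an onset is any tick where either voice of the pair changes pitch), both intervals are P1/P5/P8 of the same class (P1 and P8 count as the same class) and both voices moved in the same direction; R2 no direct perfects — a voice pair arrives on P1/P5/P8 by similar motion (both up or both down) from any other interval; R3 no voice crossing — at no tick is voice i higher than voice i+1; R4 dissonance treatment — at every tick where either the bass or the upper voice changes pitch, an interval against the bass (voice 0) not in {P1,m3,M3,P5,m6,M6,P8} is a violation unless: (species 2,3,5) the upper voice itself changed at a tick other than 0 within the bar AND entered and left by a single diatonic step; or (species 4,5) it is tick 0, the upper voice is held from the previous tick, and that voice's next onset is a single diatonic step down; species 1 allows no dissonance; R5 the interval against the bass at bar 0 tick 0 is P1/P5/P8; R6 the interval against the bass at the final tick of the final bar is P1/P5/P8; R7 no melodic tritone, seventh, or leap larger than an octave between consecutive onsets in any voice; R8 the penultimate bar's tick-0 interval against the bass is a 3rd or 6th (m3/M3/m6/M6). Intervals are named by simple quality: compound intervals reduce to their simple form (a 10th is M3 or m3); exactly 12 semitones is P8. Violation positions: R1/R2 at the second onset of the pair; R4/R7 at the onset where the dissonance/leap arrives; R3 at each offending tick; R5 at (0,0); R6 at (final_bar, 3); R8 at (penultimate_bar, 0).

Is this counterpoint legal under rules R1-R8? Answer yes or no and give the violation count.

bar 0: v0=G3 v1=G4 (P8)
bar 1: v0=A3 v1=C4 (m3)
bar 2: v0=C4 v1=C5 (P8)
bar 3: v0=D4 v1=A4 (P5)
bar 4: v0=B3 v1=D4 (m3)
bar 5: v0=C4 v1=C5 (P8)
bar 6: v0=B3 v1=G4 (m6)
bar 7: v0=C4 v1=C5 (P8)
bar 8: v0=F3 v1=D4 (M6)
bar 9: v0=G3 v1=G4 (P8)
  R2 @ bar2.0: A3/F4 m6 -> C4/C5 P8 similar
  R2 @ bar5.0: B3/D4 m3 -> C4/C5 P8 similar
  R7 @ bar5.0: D4->C5 leap 10st
  R1 @ bar7.0: B3/B4 P8 -> C4/C5 P8 similar
  R7 @ bar7.2: A4->G5 leap 10st
  R7 @ bar7.3: G5->E4 leap 15st
  R2 @ bar9.0: F3/D4 M6 -> G3/G4 P8 similar

No (7 violations)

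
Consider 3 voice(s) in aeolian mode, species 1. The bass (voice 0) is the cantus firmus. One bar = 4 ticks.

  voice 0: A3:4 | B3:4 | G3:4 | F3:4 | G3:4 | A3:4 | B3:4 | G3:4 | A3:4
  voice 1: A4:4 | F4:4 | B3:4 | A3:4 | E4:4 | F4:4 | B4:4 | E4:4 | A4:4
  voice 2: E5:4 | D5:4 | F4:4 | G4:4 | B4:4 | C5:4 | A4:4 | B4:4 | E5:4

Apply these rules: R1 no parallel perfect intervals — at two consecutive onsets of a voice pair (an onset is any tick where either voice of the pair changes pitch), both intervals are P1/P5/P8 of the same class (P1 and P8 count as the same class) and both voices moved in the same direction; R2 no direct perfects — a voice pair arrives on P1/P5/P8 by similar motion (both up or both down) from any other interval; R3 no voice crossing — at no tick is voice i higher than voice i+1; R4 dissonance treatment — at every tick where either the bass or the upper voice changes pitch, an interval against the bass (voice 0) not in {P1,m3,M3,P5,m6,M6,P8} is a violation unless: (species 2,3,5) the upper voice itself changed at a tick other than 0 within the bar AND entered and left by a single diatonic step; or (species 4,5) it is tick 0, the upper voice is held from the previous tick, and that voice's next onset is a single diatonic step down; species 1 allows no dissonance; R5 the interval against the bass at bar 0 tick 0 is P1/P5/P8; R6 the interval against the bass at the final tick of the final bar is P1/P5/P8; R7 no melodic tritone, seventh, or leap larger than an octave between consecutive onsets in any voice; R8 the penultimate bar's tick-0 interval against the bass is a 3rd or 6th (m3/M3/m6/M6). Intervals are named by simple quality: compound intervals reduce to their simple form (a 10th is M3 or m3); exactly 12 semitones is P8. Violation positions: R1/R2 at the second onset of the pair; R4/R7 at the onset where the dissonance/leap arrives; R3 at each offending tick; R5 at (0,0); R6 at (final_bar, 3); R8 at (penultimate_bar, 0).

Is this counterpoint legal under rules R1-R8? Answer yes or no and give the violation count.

bar 0: v0=A3 v1=A4 v2=E5 (P5)
bar 1: v0=B3 v1=F4 v2=D5 (m3)
bar 2: v0=G3 v1=B3 v2=F4 (m7)
bar 3: v0=F3 v1=A3 v2=G4 (M2)
bar 4: v0=G3 v1=E4 v2=B4 (M3)
bar 5: v0=A3 v1=F4 v2=C5 (m3)
bar 6: v0=B3 v1=B4 v2=A4 (m7)
bar 7: v0=G3 v1=E4 v2=B4 (M3)
bar 8: v0=A3 v1=A4 v2=E5 (P5)
  R4 @ bar1.0: B3/F4 TT untreated
  R4 @ bar2.0: G3/F4 m7 untreated
  R7 @ bar2.0: F4->B3 leap 6st
  R4 @ bar3.0: F3/G4 M2 untreated
  R2 @ bar4.0: A3/G4 m7 -> E4/B4 P5 similar
  R1 @ bar5.0: E4/B4 P5 -> F4/C5 P5 similar
  R2 @ bar6.0: A3/F4 m6 -> B3/B4 P8 similar
  R3 @ bar6.0: B4 above A4
  R4 @ bar6.0: B3/A4 m7 untreated
  R7 @ bar6.0: F4->B4 leap 6st
  R3 @ bar6.1: B4 above A4
  R3 @ bar6.2: B4 above A4
  R3 @ bar6.3: B4 above A4
  R1 @ bar8.0: E4/B4 P5 -> A4/E5 P5 similar
  R2 @ bar8.0: G3/E4 M6 -> A3/A4 P8 similar
  R2 @ bar8.0: G3/B4 M3 -> A3/E5 P5 similar

No (16 violations)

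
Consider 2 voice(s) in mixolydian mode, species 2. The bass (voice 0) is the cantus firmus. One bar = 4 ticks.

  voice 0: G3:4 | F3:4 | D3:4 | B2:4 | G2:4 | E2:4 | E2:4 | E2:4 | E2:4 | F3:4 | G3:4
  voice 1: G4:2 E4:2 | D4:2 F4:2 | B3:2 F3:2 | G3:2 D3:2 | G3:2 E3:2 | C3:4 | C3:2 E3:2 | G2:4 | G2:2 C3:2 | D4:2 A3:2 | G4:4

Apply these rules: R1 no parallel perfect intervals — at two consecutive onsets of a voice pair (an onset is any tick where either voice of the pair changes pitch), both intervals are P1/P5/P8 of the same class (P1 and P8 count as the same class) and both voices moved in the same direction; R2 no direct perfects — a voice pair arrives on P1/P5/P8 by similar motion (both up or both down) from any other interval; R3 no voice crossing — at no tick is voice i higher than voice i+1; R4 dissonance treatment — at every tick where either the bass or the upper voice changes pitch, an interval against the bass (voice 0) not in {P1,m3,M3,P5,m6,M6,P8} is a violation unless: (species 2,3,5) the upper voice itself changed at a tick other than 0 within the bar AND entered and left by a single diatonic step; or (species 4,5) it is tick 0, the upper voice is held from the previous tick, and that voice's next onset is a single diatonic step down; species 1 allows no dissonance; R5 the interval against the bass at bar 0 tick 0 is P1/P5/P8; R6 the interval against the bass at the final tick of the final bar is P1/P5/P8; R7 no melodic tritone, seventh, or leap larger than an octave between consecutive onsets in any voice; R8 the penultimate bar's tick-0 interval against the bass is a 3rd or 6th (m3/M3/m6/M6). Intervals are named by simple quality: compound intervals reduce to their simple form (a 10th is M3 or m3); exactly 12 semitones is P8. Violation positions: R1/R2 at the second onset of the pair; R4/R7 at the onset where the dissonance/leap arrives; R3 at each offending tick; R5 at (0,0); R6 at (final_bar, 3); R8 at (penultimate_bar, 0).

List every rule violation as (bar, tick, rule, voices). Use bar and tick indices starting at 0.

bar 0: v0=G3 v1=G4 downbeat P8
bar 1: v0=F3 v1=D4 downbeat M6
bar 2: v0=D3 v1=B3 downbeat M6
bar 3: v0=B2 v1=G3 downbeat m6
bar 4: v0=G2 v1=G3 downbeat P8
bar 5: v0=E2 v1=C3 downbeat m6
bar 6: v0=E2 v1=C3 downbeat m6
bar 7: v0=E2 v1=G2 downbeat m3
bar 8: v0=E2 v1=G2 downbeat m3
bar 9: v0=F3 v1=D4 downbeat M6
bar 10: v0=G3 v1=G4 downbeat P8
  -> R7 @ bar 2 tick 0 v(1,): F4->B3 leap 6st
  -> R7 @ bar 2 tick 2 v(1,): B3->F3 leap 6st
  -> R7 @ bar 9 tick 0 v(0,): E2->F3 leap 13st
  -> R7 @ bar 9 tick 0 v(1,): C3->D4 leap 14st
  -> R2 @ bar 10 tick 0 v(0, 1): F3/A3 M3 -> G3/G4 P8 similar
  -> R7 @ bar 10 tick 0 v(1,): A3->G4 leap 10st

(2, 0, R7, (1,))
(2, 2, R7, (1,))
(9, 0, R7, (0,))
(9, 0, R7, (1,))
(10, 0, R2, (0, 1))
(10, 0, R7, (1,))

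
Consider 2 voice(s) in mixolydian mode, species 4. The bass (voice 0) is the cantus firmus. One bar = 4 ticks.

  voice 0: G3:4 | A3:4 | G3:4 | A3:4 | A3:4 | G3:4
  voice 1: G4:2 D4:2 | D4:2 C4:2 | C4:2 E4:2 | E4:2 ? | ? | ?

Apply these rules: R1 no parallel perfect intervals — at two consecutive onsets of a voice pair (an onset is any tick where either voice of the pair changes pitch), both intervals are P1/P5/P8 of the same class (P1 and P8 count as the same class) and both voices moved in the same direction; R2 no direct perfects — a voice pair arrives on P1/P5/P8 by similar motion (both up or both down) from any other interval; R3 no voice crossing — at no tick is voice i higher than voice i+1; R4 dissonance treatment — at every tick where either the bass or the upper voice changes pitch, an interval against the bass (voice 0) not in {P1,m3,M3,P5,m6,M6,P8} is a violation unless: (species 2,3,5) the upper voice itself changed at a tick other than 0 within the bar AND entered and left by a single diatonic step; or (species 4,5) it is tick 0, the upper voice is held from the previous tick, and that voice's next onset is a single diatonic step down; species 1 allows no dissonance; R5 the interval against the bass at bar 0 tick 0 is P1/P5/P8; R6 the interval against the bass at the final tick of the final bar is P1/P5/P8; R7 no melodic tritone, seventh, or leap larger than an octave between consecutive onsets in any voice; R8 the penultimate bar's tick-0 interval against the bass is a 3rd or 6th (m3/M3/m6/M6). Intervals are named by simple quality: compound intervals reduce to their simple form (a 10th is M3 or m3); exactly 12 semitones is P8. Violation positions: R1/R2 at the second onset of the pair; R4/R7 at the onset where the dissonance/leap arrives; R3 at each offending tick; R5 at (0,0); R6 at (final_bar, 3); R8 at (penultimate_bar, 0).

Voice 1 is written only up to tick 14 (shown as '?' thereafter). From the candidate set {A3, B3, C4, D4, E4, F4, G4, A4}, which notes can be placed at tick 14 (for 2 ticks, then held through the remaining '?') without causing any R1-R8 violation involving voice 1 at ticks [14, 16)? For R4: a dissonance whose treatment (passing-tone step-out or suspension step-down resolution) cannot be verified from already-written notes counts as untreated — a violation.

A3: legal
B3: violates R4
C4: legal
D4: violates R4
E4: legal
F4: legal
G4: violates R4
A4: legal

{A3, A4, C4, E4, F4}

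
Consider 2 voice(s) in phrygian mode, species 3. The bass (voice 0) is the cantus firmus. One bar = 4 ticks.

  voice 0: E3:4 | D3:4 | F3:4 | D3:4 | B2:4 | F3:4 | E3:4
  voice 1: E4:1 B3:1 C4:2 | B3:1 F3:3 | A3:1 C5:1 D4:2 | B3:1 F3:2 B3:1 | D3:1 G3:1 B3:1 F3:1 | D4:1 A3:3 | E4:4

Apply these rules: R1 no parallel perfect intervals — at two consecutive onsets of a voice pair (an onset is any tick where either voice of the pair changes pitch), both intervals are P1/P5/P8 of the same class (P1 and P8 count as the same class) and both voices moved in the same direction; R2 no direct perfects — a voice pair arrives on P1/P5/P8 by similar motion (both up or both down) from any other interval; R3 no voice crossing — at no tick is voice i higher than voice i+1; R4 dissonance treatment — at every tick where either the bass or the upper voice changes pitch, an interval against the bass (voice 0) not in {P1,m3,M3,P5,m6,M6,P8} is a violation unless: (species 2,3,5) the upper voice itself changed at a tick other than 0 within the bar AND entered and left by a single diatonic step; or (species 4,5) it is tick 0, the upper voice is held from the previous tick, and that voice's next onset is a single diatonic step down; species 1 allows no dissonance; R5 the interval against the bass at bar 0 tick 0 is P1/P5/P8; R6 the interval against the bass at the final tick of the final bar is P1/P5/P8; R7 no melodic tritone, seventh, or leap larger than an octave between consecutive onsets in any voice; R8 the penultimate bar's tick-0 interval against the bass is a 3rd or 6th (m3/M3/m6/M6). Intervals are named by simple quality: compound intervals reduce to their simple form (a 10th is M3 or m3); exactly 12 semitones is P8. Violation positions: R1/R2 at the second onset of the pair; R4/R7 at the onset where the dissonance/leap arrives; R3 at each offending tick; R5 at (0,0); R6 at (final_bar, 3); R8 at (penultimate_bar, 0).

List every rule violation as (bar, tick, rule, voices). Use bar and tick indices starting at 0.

(1, 1, R7, (1,))
(2, 1, R7, (1,))
(2, 2, R7, (1,))
(3, 1, R7, (1,))
(3, 3, R7, (1,))
(4, 3, R4, (0, 1))
(4, 3, R7, (1,))
(5, 0, R7, (0,))

bar 0: v0=E3 v1=E4 downbeat P8
bar 1: v0=D3 v1=B3 downbeat M6
bar 2: v0=F3 v1=A3 downbeat M3
bar 3: v0=D3 v1=B3 downbeat M6
bar 4: v0=B2 v1=D3 downbeat m3
bar 5: v0=F3 v1=D4 downbeat M6
bar 6: v0=E3 v1=E4 downbeat P8
  -> R7 @ bar 1 tick 1 v(1,): B3->F3 leap 6st
  -> R7 @ bar 2 tick 1 v(1,): A3->C5 leap 15st
  -> R7 @ bar 2 tick 2 v(1,): C5->D4 leap 10st
  -> R7 @ bar 3 tick 1 v(1,): B3->F3 leap 6st
  -> R7 @ bar 3 tick 3 v(1,): F3->B3 leap 6st
  -> R4 @ bar 4 tick 3 v(0, 1): B2/F3 TT untreated
  -> R7 @ bar 4 tick 3 v(1,): B3->F3 leap 6st
  -> R7 @ bar 5 tick 0 v(0,): B2->F3 leap 6st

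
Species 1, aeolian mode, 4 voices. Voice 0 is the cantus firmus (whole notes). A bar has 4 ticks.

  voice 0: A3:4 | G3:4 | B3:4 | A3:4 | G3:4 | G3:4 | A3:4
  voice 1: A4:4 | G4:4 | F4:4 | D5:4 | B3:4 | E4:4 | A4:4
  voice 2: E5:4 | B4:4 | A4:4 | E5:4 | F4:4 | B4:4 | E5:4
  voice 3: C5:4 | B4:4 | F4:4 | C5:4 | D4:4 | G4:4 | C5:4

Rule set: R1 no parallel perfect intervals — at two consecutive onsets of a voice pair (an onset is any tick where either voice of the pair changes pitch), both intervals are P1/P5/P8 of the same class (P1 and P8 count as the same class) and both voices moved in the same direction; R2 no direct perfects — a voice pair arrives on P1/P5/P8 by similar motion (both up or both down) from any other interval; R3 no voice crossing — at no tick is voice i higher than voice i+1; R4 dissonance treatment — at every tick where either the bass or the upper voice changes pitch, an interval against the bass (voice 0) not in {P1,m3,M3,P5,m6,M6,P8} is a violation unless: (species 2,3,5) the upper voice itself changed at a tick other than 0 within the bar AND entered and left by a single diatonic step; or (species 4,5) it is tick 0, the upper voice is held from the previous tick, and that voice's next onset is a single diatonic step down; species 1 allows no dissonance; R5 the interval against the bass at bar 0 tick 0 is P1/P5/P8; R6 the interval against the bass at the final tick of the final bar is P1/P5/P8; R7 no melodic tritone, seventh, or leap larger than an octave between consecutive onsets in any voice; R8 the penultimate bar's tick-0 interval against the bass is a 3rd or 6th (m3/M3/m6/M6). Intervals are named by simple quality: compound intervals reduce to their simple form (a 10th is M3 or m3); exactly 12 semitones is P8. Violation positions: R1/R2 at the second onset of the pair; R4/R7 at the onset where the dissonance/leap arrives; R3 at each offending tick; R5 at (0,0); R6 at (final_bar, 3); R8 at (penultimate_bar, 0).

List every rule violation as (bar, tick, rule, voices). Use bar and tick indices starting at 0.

bar 0: v0=A3 v1=A4 v2=E5 v3=C5 downbeat m3
bar 1: v0=G3 v1=G4 v2=B4 v3=B4 downbeat M3
bar 2: v0=B3 v1=F4 v2=A4 v3=F4 downbeat TT
bar 3: v0=A3 v1=D5 v2=E5 v3=C5 downbeat m3
bar 4: v0=G3 v1=B3 v2=F4 v3=D4 downbeat P5
bar 5: v0=G3 v1=E4 v2=B4 v3=G4 downbeat P8
bar 6: v0=A3 v1=A4 v2=E5 v3=C5 downbeat m3
  -> R3 @ bar 0 tick 0 v(2, 3): E5 above C5
  -> R5 @ bar 0 tick 0 v(0, 3): opens on m3
  -> R3 @ bar 0 tick 1 v(2, 3): E5 above C5
  -> R3 @ bar 0 tick 2 v(2, 3): E5 above C5
  -> R3 @ bar 0 tick 3 v(2, 3): E5 above C5
  -> R1 @ bar 1 tick 0 v(0, 1): A3/A4 P8 -> G3/G4 P8 similar
  -> R2 @ bar 1 tick 0 v(2, 3): E5/C5 M3 -> B4/B4 P1 similar
  -> R2 @ bar 2 tick 0 v(1, 3): G4/B4 M3 -> F4/F4 P1 similar
  -> R3 @ bar 2 tick 0 v(2, 3): A4 above F4
  -> R4 @ bar 2 tick 0 v(0, 1): B3/F4 TT untreated
  -> R4 @ bar 2 tick 0 v(0, 2): B3/A4 m7 untreated
  -> R4 @ bar 2 tick 0 v(0, 3): B3/F4 TT untreated
  -> R7 @ bar 2 tick 0 v(3,): B4->F4 leap 6st
  -> R3 @ bar 2 tick 1 v(2, 3): A4 above F4
  -> R3 @ bar 2 tick 2 v(2, 3): A4 above F4
  -> R3 @ bar 2 tick 3 v(2, 3): A4 above F4
  -> R3 @ bar 3 tick 0 v(2, 3): E5 above C5
  -> R4 @ bar 3 tick 0 v(0, 1): A3/D5 P4 untreated
  -> R3 @ bar 3 tick 1 v(2, 3): E5 above C5
  -> R3 @ bar 3 tick 2 v(2, 3): E5 above C5
  -> R3 @ bar 3 tick 3 v(2, 3): E5 above C5
  -> R2 @ bar 4 tick 0 v(0, 3): A3/C5 m3 -> G3/D4 P5 similar
  -> R3 @ bar 4 tick 0 v(2, 3): F4 above D4
  -> R4 @ bar 4 tick 0 v(0, 2): G3/F4 m7 untreated
  -> R7 @ bar 4 tick 0 v(1,): D5->B3 leap 15st
  -> R7 @ bar 4 tick 0 v(2,): E5->F4 leap 11st
  -> R7 @ bar 4 tick 0 v(3,): C5->D4 leap 10st
  -> R3 @ bar 4 tick 1 v(2, 3): F4 above D4
  -> R3 @ bar 4 tick 2 v(2, 3): F4 above D4
  -> R3 @ bar 4 tick 3 v(2, 3): F4 above D4
  -> R2 @ bar 5 tick 0 v(1, 2): B3/F4 TT -> E4/B4 P5 similar
  -> R3 @ bar 5 tick 0 v(2, 3): B4 above G4
  -> R7 @ bar 5 tick 0 v(2,): F4->B4 leap 6st
  -> R8 @ bar 5 tick 0 v(0, 3): penult P8 not 3rd/6th
  -> R3 @ bar 5 tick 1 v(2, 3): B4 above G4
  -> R3 @ bar 5 tick 2 v(2, 3): B4 above G4
  -> R3 @ bar 5 tick 3 v(2, 3): B4 above G4
  -> R1 @ bar 6 tick 0 v(1, 2): E4/B4 P5 -> A4/E5 P5 similar
  -> R2 @ bar 6 tick 0 v(0, 1): G3/E4 M6 -> A3/A4 P8 similar
  -> R2 @ bar 6 tick 0 v(0, 2): G3/B4 M3 -> A3/E5 P5 similar
  -> R3 @ bar 6 tick 0 v(2, 3): E5 above C5
  -> R3 @ bar 6 tick 1 v(2, 3): E5 above C5
  -> R3 @ bar 6 tick 2 v(2, 3): E5 above C5
  -> R3 @ bar 6 tick 3 v(2, 3): E5 above C5
  -> R6 @ bar 6 tick 3 v(0, 3): closes on m3

(0, 0, R3, (2, 3))
(0, 0, R5, (0, 3))
(0, 1, R3, (2, 3))
(0, 2, R3, (2, 3))
(0, 3, R3, (2, 3))
(1, 0, R1, (0, 1))
(1, 0, R2, (2, 3))
(2, 0, R2, (1, 3))
(2, 0, R3, (2, 3))
(2, 0, R4, (0, 1))
(2, 0, R4, (0, 2))
(2, 0, R4, (0, 3))
(2, 0, R7, (3,))
(2, 1, R3, (2, 3))
(2, 2, R3, (2, 3))
(2, 3, R3, (2, 3))
(3, 0, R3, (2, 3))
(3, 0, R4, (0, 1))
(3, 1, R3, (2, 3))
(3, 2, R3, (2, 3))
(3, 3, R3, (2, 3))
(4, 0, R2, (0, 3))
(4, 0, R3, (2, 3))
(4, 0, R4, (0, 2))
(4, 0, R7, (1,))
(4, 0, R7, (2,))
(4, 0, R7, (3,))
(4, 1, R3, (2, 3))
(4, 2, R3, (2, 3))
(4, 3, R3, (2, 3))
(5, 0, R2, (1, 2))
(5, 0, R3, (2, 3))
(5, 0, R7, (2,))
(5, 0, R8, (0, 3))
(5, 1, R3, (2, 3))
(5, 2, R3, (2, 3))
(5, 3, R3, (2, 3))
(6, 0, R1, (1, 2))
(6, 0, R2, (0, 1))
(6, 0, R2, (0, 2))
(6, 0, R3, (2, 3))
(6, 1, R3, (2, 3))
(6, 2, R3, (2, 3))
(6, 3, R3, (2, 3))
(6, 3, R6, (0, 3))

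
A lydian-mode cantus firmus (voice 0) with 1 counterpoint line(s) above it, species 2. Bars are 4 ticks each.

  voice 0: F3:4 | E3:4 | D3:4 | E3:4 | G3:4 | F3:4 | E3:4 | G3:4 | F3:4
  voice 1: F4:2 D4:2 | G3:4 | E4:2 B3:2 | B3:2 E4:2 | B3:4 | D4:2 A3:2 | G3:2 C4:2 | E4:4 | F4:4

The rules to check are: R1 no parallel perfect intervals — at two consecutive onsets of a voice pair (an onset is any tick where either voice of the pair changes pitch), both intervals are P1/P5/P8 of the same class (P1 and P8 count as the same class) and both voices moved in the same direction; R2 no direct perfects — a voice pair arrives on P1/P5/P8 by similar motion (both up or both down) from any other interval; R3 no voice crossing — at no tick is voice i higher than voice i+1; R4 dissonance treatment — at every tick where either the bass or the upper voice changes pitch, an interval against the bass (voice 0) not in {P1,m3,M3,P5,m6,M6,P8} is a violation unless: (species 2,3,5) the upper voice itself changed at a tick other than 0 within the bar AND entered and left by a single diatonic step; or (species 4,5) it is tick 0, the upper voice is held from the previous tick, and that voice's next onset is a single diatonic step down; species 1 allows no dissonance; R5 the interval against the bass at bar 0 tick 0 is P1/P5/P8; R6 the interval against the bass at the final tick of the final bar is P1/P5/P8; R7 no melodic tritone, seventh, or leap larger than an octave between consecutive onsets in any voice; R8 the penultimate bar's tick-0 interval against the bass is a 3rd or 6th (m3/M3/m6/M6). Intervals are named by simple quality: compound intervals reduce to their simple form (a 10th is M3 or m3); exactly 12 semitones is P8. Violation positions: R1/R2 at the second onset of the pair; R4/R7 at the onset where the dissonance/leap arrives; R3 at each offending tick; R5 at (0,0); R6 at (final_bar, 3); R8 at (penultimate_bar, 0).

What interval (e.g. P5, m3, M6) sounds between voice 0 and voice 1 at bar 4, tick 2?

voice 0=G3 voice 1=B3 -> M3

M3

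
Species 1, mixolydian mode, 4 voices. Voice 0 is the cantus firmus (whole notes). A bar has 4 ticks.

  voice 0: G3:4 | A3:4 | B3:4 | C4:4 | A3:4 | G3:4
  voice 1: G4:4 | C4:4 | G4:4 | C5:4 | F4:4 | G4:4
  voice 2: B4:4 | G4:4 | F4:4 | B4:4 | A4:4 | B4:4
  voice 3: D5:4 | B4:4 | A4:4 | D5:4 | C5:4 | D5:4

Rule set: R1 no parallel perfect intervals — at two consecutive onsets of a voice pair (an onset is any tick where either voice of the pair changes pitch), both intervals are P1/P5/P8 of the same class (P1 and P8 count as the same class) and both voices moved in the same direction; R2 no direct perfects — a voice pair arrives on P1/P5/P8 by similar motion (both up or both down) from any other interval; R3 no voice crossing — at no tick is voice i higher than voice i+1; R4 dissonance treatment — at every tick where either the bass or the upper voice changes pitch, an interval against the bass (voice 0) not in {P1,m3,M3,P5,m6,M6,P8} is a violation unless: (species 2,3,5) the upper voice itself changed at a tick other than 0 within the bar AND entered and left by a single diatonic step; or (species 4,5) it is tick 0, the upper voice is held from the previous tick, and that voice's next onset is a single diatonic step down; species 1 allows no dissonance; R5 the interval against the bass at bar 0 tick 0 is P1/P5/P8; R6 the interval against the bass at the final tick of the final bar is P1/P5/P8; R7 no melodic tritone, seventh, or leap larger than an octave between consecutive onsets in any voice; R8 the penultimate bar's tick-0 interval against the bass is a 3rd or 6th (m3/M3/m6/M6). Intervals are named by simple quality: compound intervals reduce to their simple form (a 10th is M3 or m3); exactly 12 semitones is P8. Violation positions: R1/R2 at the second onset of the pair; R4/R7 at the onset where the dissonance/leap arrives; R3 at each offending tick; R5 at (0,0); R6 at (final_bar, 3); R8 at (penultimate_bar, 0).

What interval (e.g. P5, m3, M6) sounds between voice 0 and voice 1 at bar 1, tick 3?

m3

voice 0=A3 voice 1=C4 -> m3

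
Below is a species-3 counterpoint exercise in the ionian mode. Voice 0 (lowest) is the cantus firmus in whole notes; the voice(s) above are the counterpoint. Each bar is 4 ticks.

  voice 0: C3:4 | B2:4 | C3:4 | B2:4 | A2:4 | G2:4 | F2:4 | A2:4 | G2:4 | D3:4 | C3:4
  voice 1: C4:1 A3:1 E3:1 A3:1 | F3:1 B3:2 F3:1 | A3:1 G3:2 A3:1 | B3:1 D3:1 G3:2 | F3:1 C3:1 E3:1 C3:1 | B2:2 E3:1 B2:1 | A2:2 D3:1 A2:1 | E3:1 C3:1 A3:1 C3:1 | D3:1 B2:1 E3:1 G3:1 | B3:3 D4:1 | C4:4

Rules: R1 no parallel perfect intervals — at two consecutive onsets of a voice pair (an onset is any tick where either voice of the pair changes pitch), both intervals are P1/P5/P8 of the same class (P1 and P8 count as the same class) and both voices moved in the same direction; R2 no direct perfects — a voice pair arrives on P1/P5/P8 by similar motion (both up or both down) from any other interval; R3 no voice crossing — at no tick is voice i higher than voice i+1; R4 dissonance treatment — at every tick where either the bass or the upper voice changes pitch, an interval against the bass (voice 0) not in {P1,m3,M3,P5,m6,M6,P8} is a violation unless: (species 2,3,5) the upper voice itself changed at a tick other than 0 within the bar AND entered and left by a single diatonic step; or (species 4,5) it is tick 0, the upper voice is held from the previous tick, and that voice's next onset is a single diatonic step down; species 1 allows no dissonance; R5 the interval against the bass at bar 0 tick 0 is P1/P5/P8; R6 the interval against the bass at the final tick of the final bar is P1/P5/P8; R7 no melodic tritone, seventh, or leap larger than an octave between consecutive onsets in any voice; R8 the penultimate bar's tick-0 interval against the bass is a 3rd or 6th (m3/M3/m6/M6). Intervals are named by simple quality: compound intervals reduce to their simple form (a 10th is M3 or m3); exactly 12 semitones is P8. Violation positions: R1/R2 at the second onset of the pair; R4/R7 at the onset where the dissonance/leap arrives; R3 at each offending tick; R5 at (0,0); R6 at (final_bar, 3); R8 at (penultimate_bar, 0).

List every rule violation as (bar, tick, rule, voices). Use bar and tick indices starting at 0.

(1, 0, R4, (0, 1))
(1, 1, R7, (1,))
(1, 3, R4, (0, 1))
(1, 3, R7, (1,))
(7, 0, R2, (0, 1))
(10, 0, R1, (0, 1))

bar 0: v0=C3 v1=C4 downbeat P8
bar 1: v0=B2 v1=F3 downbeat TT
bar 2: v0=C3 v1=A3 downbeat M6
bar 3: v0=B2 v1=B3 downbeat P8
bar 4: v0=A2 v1=F3 downbeat m6
bar 5: v0=G2 v1=B2 downbeat M3
bar 6: v0=F2 v1=A2 downbeat M3
bar 7: v0=A2 v1=E3 downbeat P5
bar 8: v0=G2 v1=D3 downbeat P5
bar 9: v0=D3 v1=B3 downbeat M6
bar 10: v0=C3 v1=C4 downbeat P8
  -> R4 @ bar 1 tick 0 v(0, 1): B2/F3 TT untreated
  -> R7 @ bar 1 tick 1 v(1,): F3->B3 leap 6st
  -> R4 @ bar 1 tick 3 v(0, 1): B2/F3 TT untreated
  -> R7 @ bar 1 tick 3 v(1,): B3->F3 leap 6st
  -> R2 @ bar 7 tick 0 v(0, 1): F2/A2 M3 -> A2/E3 P5 similar
  -> R1 @ bar 10 tick 0 v(0, 1): D3/D4 P8 -> C3/C4 P8 similar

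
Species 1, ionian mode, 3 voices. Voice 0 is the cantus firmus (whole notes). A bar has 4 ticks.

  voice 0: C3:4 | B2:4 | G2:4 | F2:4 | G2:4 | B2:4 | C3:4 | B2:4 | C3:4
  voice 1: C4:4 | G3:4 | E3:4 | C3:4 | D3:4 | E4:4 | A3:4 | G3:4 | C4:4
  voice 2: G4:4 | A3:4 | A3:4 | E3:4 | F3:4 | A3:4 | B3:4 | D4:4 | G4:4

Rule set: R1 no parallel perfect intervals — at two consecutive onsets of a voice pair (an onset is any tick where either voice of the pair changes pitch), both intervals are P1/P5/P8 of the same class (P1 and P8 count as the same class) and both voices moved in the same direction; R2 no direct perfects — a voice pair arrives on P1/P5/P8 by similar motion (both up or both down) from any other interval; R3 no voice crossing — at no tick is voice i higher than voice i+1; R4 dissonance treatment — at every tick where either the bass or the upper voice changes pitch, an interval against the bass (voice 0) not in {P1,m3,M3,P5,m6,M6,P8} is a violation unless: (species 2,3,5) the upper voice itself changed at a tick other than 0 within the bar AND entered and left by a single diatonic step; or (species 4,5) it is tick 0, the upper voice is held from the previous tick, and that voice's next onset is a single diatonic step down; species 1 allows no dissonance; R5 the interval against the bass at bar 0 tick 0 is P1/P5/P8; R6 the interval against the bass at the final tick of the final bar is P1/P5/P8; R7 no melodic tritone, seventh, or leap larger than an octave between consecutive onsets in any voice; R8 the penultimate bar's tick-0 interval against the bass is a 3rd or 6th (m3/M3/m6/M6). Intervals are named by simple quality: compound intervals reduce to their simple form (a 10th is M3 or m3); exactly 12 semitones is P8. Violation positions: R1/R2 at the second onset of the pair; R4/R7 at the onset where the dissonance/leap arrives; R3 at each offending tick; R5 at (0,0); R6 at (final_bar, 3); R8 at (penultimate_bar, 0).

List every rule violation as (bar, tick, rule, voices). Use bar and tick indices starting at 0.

bar 0: v0=C3 v1=C4 v2=G4 downbeat P5
bar 1: v0=B2 v1=G3 v2=A3 downbeat m7
bar 2: v0=G2 v1=E3 v2=A3 downbeat M2
bar 3: v0=F2 v1=C3 v2=E3 downbeat M7
bar 4: v0=G2 v1=D3 v2=F3 downbeat m7
bar 5: v0=B2 v1=E4 v2=A3 downbeat m7
bar 6: v0=C3 v1=A3 v2=B3 downbeat M7
bar 7: v0=B2 v1=G3 v2=D4 downbeat m3
bar 8: v0=C3 v1=C4 v2=G4 downbeat P5
  -> R4 @ bar 1 tick 0 v(0, 2): B2/A3 m7 untreated
  -> R7 @ bar 1 tick 0 v(2,): G4->A3 leap 10st
  -> R4 @ bar 2 tick 0 v(0, 2): G2/A3 M2 untreated
  -> R2 @ bar 3 tick 0 v(0, 1): G2/E3 M6 -> F2/C3 P5 similar
  -> R4 @ bar 3 tick 0 v(0, 2): F2/E3 M7 untreated
  -> R1 @ bar 4 tick 0 v(0, 1): F2/C3 P5 -> G2/D3 P5 similar
  -> R4 @ bar 4 tick 0 v(0, 2): G2/F3 m7 untreated
  -> R2 @ bar 5 tick 0 v(1, 2): D3/F3 m3 -> E4/A3 P5 similar
  -> R3 @ bar 5 tick 0 v(1, 2): E4 above A3
  -> R4 @ bar 5 tick 0 v(0, 1): B2/E4 P4 untreated
  -> R4 @ bar 5 tick 0 v(0, 2): B2/A3 m7 untreated
  -> R7 @ bar 5 tick 0 v(1,): D3->E4 leap 14st
  -> R3 @ bar 5 tick 1 v(1, 2): E4 above A3
  -> R3 @ bar 5 tick 2 v(1, 2): E4 above A3
  -> R3 @ bar 5 tick 3 v(1, 2): E4 above A3
  -> R4 @ bar 6 tick 0 v(0, 2): C3/B3 M7 untreated
  -> R1 @ bar 8 tick 0 v(1, 2): G3/D4 P5 -> C4/G4 P5 similar
  -> R2 @ bar 8 tick 0 v(0, 1): B2/G3 m6 -> C3/C4 P8 similar
  -> R2 @ bar 8 tick 0 v(0, 2): B2/D4 m3 -> C3/G4 P5 similar

(1, 0, R4, (0, 2))
(1, 0, R7, (2,))
(2, 0, R4, (0, 2))
(3, 0, R2, (0, 1))
(3, 0, R4, (0, 2))
(4, 0, R1, (0, 1))
(4, 0, R4, (0, 2))
(5, 0, R2, (1, 2))
(5, 0, R3, (1, 2))
(5, 0, R4, (0, 1))
(5, 0, R4, (0, 2))
(5, 0, R7, (1,))
(5, 1, R3, (1, 2))
(5, 2, R3, (1, 2))
(5, 3, R3, (1, 2))
(6, 0, R4, (0, 2))
(8, 0, R1, (1, 2))
(8, 0, R2, (0, 1))
(8, 0, R2, (0, 2))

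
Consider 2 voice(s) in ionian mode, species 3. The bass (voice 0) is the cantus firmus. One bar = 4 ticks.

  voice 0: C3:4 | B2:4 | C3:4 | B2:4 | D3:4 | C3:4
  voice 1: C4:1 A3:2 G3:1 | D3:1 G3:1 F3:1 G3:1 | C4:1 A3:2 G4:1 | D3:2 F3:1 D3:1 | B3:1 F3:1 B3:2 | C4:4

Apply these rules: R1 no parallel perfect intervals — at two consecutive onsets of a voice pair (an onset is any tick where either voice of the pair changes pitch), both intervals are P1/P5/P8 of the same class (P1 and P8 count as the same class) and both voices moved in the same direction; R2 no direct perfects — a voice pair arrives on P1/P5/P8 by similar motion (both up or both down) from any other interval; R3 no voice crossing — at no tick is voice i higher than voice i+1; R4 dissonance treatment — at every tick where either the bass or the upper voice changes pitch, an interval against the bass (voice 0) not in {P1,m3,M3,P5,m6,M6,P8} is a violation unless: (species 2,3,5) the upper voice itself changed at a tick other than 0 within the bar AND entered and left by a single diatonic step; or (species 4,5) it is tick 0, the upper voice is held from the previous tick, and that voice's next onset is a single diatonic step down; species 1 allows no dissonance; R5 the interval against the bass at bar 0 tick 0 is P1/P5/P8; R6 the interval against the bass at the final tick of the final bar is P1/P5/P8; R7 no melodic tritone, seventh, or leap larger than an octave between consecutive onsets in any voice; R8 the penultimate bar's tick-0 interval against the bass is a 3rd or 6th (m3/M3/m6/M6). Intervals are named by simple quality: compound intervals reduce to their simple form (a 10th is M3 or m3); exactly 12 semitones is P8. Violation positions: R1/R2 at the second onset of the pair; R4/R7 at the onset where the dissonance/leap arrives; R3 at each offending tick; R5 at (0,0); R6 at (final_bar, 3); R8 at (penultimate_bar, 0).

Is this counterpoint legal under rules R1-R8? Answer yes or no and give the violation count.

bar 0: v0=C3 v1=C4 (P8)
bar 1: v0=B2 v1=D3 (m3)
bar 2: v0=C3 v1=C4 (P8)
bar 3: v0=B2 v1=D3 (m3)
bar 4: v0=D3 v1=B3 (M6)
bar 5: v0=C3 v1=C4 (P8)
  R2 @ bar2.0: B2/G3 m6 -> C3/C4 P8 similar
  R7 @ bar2.3: A3->G4 leap 10st
  R7 @ bar3.0: G4->D3 leap 17st
  R4 @ bar3.2: B2/F3 TT untreated
  R7 @ bar4.1: B3->F3 leap 6st
  R7 @ bar4.2: F3->B3 leap 6st

No (6 violations)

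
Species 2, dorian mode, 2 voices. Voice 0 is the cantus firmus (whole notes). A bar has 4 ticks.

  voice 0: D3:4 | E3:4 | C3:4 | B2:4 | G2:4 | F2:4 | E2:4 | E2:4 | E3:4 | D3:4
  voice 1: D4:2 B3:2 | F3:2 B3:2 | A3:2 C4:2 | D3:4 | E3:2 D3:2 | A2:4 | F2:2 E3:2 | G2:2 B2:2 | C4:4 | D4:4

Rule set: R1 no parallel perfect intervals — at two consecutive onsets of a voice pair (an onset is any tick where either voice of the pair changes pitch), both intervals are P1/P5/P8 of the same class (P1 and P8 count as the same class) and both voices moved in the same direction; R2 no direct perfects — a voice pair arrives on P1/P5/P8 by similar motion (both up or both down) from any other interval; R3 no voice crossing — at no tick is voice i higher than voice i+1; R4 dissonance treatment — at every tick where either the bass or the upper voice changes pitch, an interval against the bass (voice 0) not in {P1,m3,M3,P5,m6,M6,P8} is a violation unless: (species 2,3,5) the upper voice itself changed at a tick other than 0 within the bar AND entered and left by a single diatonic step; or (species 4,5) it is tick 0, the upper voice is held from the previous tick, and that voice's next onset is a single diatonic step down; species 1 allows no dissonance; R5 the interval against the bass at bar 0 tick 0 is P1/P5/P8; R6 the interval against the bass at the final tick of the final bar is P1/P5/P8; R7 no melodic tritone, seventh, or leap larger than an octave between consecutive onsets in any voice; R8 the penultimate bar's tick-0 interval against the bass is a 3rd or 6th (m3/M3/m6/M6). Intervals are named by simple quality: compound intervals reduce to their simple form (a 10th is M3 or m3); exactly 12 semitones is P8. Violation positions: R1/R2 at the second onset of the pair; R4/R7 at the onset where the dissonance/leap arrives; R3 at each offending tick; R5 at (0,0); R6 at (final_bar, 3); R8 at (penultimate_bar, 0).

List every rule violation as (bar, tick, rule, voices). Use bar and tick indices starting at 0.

(1, 0, R4, (0, 1))
(1, 0, R7, (1,))
(1, 2, R7, (1,))
(3, 0, R7, (1,))
(6, 0, R4, (0, 1))
(6, 2, R7, (1,))
(8, 0, R7, (1,))

bar 0: v0=D3 v1=D4 downbeat P8
bar 1: v0=E3 v1=F3 downbeat m2
bar 2: v0=C3 v1=A3 downbeat M6
bar 3: v0=B2 v1=D3 downbeat m3
bar 4: v0=G2 v1=E3 downbeat M6
bar 5: v0=F2 v1=A2 downbeat M3
bar 6: v0=E2 v1=F2 downbeat m2
bar 7: v0=E2 v1=G2 downbeat m3
bar 8: v0=E3 v1=C4 downbeat m6
bar 9: v0=D3 v1=D4 downbeat P8
  -> R4 @ bar 1 tick 0 v(0, 1): E3/F3 m2 untreated
  -> R7 @ bar 1 tick 0 v(1,): B3->F3 leap 6st
  -> R7 @ bar 1 tick 2 v(1,): F3->B3 leap 6st
  -> R7 @ bar 3 tick 0 v(1,): C4->D3 leap 10st
  -> R4 @ bar 6 tick 0 v(0, 1): E2/F2 m2 untreated
  -> R7 @ bar 6 tick 2 v(1,): F2->E3 leap 11st
  -> R7 @ bar 8 tick 0 v(1,): B2->C4 leap 13st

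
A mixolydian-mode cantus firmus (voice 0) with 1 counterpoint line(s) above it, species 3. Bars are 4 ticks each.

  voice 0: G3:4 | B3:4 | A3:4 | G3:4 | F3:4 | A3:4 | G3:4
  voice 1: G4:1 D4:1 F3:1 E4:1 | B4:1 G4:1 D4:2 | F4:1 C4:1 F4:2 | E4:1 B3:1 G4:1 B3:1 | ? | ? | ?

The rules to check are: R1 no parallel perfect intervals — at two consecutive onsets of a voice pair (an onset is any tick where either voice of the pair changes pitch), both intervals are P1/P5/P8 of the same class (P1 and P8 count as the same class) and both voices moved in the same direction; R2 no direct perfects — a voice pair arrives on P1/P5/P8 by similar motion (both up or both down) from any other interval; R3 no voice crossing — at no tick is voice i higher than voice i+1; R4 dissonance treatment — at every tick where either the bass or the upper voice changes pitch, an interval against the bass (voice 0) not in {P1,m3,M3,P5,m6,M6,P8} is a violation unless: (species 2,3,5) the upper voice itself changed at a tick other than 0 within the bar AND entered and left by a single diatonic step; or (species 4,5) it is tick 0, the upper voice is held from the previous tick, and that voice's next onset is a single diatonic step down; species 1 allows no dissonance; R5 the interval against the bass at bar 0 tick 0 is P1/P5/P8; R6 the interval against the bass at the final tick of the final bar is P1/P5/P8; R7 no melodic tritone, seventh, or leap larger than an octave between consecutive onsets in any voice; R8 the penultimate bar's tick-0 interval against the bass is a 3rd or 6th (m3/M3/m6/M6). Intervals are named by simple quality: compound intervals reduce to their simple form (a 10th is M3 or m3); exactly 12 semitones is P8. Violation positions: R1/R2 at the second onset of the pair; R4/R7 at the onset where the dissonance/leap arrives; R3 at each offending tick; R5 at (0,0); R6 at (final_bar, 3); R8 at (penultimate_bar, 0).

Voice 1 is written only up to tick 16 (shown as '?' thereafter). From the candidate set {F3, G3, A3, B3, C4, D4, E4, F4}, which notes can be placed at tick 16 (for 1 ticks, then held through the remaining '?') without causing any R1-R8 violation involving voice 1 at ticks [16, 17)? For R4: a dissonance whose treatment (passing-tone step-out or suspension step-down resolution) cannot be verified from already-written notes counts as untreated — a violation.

{A3, C4, D4}

F3: violates R2,R7
G3: violates R4
A3: legal
B3: violates R4
C4: legal
D4: legal
E4: violates R4
F4: violates R7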